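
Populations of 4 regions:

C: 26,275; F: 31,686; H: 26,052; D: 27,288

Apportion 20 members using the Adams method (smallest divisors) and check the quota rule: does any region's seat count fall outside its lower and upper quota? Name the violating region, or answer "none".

none

Standard quotas: C 4.721, F 5.694, H 4.681, D 4.903.
Adams allocation: C 5, F 5, H 5, D 5.
Every allocation lies between the lower and upper quota.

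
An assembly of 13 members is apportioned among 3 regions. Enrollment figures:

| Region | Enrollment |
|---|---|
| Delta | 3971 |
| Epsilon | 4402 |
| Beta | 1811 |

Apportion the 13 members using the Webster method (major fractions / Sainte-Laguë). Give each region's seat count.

Standard divisor 10184/13 ≈ 783.385; standard quotas: Delta 5.069, Epsilon 5.619, Beta 2.312.
Rounding to the nearest integer gives Delta 5, Epsilon 6, Beta 2 — total 13, matching the house size, so no adjustment is needed.

Delta 5; Epsilon 6; Beta 2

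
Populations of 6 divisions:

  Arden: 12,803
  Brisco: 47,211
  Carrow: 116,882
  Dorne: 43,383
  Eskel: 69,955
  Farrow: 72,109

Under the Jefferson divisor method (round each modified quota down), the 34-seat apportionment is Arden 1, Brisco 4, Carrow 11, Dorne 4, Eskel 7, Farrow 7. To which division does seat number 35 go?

Priority for the next seat is population ÷ (current seats + 1).
Priorities: Arden 6401.500, Brisco 9442.200, Carrow 9740.167, Dorne 8676.600, Eskel 8744.375, Farrow 9013.625.
Highest priority: Carrow.

Carrow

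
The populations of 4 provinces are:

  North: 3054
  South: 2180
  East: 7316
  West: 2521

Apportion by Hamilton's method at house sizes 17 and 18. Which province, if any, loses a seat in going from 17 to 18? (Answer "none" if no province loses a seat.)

South

At 17 seats: North 3, South 3, East 8, West 3.
At 18 seats: North 4, South 2, East 9, West 3.
South drops from 3 to 2.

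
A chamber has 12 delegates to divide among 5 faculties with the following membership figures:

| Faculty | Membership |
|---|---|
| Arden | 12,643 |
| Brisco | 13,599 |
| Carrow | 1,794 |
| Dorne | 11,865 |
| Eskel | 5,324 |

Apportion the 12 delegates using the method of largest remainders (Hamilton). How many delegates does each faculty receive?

Standard divisor: 45225 ÷ 12 ≈ 3768.75.
Standard quotas: Arden 3.3547, Brisco 3.6084, Carrow 0.4760, Dorne 3.1483, Eskel 1.4127.
Lower quotas: Arden 3, Brisco 3, Carrow 0, Dorne 3, Eskel 1 (sum 10, leaving 2 seats).
Remainders in descending order: Brisco 0.6084, Carrow 0.4760, Eskel 0.4127, Arden 0.3547, Dorne 0.1483.
The surplus seats go to Brisco, Carrow.

Arden 3, Brisco 4, Carrow 1, Dorne 3, Eskel 1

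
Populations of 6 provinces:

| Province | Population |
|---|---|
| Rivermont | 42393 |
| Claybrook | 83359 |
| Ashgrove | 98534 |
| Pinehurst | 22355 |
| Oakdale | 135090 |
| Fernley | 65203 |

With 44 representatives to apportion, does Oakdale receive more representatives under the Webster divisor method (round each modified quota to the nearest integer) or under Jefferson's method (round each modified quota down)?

Webster: Rivermont 4, Claybrook 8, Ashgrove 10, Pinehurst 2, Oakdale 13, Fernley 7.
Jefferson: Rivermont 4, Claybrook 8, Ashgrove 10, Pinehurst 2, Oakdale 14, Fernley 6.
Oakdale gets 13 under Webster and 14 under Jefferson.

Jefferson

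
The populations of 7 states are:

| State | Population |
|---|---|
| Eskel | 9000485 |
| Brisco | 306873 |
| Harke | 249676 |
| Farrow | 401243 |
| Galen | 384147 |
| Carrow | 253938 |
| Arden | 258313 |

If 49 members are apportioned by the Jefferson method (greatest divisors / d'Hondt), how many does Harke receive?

1

Standard divisor 10854675/49 ≈ 221523.98; standard quotas: Eskel 40.630, Brisco 1.385, Harke 1.127, Farrow 1.811, Galen 1.734, Carrow 1.146, Arden 1.166.
Rounding down gives 40, 1, 1, 1, 1, 1, 1 = 46 seats, so the divisor must be adjusted.
With modified divisor 206900: modified quotas Eskel 43.502, Brisco 1.483, Harke 1.207, Farrow 1.939, Galen 1.857, Carrow 1.227, Arden 1.248.
Rounding down: Eskel 43, Brisco 1, Harke 1, Farrow 1, Galen 1, Carrow 1, Arden 1 (total 49).
Harke receives 1.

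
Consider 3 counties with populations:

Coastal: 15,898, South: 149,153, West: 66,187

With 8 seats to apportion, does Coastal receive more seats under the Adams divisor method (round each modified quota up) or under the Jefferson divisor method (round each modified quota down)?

Adams: Coastal 1, South 5, West 2.
Jefferson: Coastal 0, South 6, West 2.
Coastal gets 1 under Adams and 0 under Jefferson.

Adams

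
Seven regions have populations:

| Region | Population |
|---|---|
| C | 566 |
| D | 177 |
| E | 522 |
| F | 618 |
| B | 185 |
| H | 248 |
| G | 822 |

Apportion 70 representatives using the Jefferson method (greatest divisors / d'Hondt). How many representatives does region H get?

Standard divisor 3138/70 ≈ 44.829; standard quotas: C 12.626, D 3.948, E 11.644, F 13.786, B 4.127, H 5.532, G 18.337.
Rounding down gives 12, 3, 11, 13, 4, 5, 18 = 66 seats, so the divisor must be adjusted.
With modified divisor 43.4: modified quotas C 13.041, D 4.078, E 12.028, F 14.240, B 4.263, H 5.714, G 18.940.
Rounding down: C 13, D 4, E 12, F 14, B 4, H 5, G 18 (total 70).
H receives 5.

5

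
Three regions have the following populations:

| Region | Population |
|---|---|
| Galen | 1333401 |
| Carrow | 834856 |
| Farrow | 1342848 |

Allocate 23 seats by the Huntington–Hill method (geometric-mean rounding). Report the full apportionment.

Galen=9, Carrow=5, Farrow=9

With divisor 154783: modified quotas Galen 8.615, Carrow 5.394, Farrow 8.676.
Geometric-mean thresholds: Galen √(8·9)=8.485, Carrow √(5·6)=5.477, Farrow √(8·9)=8.485.
Each quota rounded against its threshold gives Galen 9, Carrow 5, Farrow 9 (total 23).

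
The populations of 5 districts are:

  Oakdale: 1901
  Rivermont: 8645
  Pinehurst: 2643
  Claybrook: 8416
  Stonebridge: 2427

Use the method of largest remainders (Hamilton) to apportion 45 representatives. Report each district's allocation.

Standard divisor: 24032 ÷ 45 ≈ 534.044.
Standard quotas: Oakdale 3.5596, Rivermont 16.1878, Pinehurst 4.9490, Claybrook 15.7590, Stonebridge 4.5446.
Lower quotas: Oakdale 3, Rivermont 16, Pinehurst 4, Claybrook 15, Stonebridge 4 (sum 42, leaving 3 seats).
Remainders in descending order: Pinehurst 0.9490, Claybrook 0.7590, Oakdale 0.5596, Stonebridge 0.5446, Rivermont 0.1878.
Largest remainders: Pinehurst, Claybrook, Oakdale receive the extra seats.

Oakdale 4, Rivermont 16, Pinehurst 5, Claybrook 16, Stonebridge 4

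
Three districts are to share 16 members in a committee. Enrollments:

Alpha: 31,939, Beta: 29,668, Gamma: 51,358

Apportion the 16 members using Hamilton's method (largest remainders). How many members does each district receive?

Total 112965; standard divisor 112965/16 ≈ 7060.312.
Standard quotas: Alpha 4.5237, Beta 4.2021, Gamma 7.2742.
Lower quotas: Alpha 4, Beta 4, Gamma 7 (sum 15, leaving 1 seat).
Remainders in descending order: Alpha 0.5237, Gamma 0.2742, Beta 0.2021.
The surplus seat goes to Alpha.

Alpha 5, Beta 4, Gamma 7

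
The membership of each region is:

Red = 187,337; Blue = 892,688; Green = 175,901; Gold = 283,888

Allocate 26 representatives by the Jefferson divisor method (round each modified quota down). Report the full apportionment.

Red 3; Blue 15; Green 3; Gold 5

Standard divisor 1539814/26 ≈ 59223.615; standard quotas: Red 3.163, Blue 15.073, Green 2.970, Gold 4.793.
Rounding down gives 3, 15, 2, 4 = 24 seats, so the divisor must be adjusted.
With modified divisor 56300: modified quotas Red 3.327, Blue 15.856, Green 3.124, Gold 5.042.
Rounding down: Red 3, Blue 15, Green 3, Gold 5 (total 26).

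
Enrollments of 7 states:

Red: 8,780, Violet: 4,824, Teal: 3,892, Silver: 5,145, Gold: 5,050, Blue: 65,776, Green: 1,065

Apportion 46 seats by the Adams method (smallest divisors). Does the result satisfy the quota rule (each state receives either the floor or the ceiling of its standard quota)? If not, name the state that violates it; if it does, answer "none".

Blue

Standard quotas: Red 4.272, Violet 2.347, Teal 1.894, Silver 2.504, Gold 2.457, Blue 32.007, Green 0.518.
Adams allocation: Red 4, Violet 3, Teal 2, Silver 3, Gold 3, Blue 30, Green 1.
Blue has quota 32.007 (lower 32, upper 33) but receives 30 — outside the quota interval.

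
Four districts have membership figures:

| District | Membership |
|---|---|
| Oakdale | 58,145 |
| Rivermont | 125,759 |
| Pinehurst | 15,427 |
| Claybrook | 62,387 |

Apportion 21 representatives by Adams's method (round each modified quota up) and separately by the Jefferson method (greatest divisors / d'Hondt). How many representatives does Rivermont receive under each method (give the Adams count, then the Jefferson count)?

Adams: Oakdale 5, Rivermont 9, Pinehurst 2, Claybrook 5.
Jefferson: Oakdale 5, Rivermont 10, Pinehurst 1, Claybrook 5.
Rivermont gets 9 under Adams and 10 under Jefferson.

9 and 10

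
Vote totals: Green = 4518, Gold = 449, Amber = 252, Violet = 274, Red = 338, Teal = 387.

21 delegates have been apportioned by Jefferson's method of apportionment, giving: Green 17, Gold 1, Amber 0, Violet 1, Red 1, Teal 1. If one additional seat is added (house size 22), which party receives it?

Amber

Priority for the next seat is population ÷ (current seats + 1).
Priorities: Green 251.000, Gold 224.500, Amber 252.000, Violet 137.000, Red 169.000, Teal 193.500.
Highest priority: Amber.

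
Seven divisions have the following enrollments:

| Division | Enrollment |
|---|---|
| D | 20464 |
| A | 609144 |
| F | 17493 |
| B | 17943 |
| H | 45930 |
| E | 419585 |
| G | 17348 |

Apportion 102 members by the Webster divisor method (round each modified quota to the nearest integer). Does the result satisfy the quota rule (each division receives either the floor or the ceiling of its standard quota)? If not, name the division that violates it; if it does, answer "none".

A

Standard quotas: D 1.818, A 54.127, F 1.554, B 1.594, H 4.081, E 37.283, G 1.541.
Webster allocation: D 2, A 53, F 2, B 2, H 4, E 37, G 2.
A has quota 54.127 (lower 54, upper 55) but receives 53 — outside the quota interval.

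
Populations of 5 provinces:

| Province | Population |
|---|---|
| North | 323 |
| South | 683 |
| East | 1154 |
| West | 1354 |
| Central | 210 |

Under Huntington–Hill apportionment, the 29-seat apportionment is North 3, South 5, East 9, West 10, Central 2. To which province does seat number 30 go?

Priority for the next seat is population ÷ (√(s·(s+1))).
Priorities: North 93.242, South 124.698, East 121.642, West 129.099, Central 85.732.
Highest priority: West.

West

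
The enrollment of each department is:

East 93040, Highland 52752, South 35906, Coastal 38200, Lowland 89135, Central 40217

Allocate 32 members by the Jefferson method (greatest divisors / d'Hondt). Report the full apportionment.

Standard divisor 349250/32 ≈ 10914.062; standard quotas: East 8.525, Highland 4.833, South 3.290, Coastal 3.500, Lowland 8.167, Central 3.685.
Rounding down gives 8, 4, 3, 3, 8, 3 = 29 seats, so the divisor must be adjusted.
With modified divisor 10000: modified quotas East 9.304, Highland 5.275, South 3.591, Coastal 3.820, Lowland 8.914, Central 4.022.
Rounding down: East 9, Highland 5, South 3, Coastal 3, Lowland 8, Central 4 (total 32).

East: 9, Highland: 5, South: 3, Coastal: 3, Lowland: 8, Central: 4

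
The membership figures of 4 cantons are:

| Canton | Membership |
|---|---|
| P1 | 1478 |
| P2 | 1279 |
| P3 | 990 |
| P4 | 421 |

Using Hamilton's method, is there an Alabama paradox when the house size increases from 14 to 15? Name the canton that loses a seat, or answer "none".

At 14 seats: P1 5, P2 4, P3 3, P4 2.
At 15 seats: P1 5, P2 5, P3 4, P4 1.
P4 drops from 2 to 1.

P4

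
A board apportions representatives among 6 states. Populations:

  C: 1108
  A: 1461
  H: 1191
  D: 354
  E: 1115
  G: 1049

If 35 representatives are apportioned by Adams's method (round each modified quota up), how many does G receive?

Standard divisor 6278/35 ≈ 179.371; standard quotas: C 6.177, A 8.145, H 6.640, D 1.974, E 6.216, G 5.848.
Rounding up gives 7, 9, 7, 2, 7, 6 = 38 seats, so the divisor must be adjusted.
With modified divisor 190: modified quotas C 5.832, A 7.689, H 6.268, D 1.863, E 5.868, G 5.521.
Rounding up: C 6, A 8, H 7, D 2, E 6, G 6 (total 35).
G receives 6.

6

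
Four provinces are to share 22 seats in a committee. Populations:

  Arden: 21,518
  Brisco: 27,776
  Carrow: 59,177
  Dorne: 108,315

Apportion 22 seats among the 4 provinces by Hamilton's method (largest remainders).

Arden 2, Brisco 3, Carrow 6, Dorne 11

Standard divisor: 216786 ÷ 22 ≈ 9853.909.
Standard quotas: Arden 2.1837, Brisco 2.8188, Carrow 6.0054, Dorne 10.9921.
Lower quotas: Arden 2, Brisco 2, Carrow 6, Dorne 10 (sum 20, leaving 2 seats).
Remainders in descending order: Dorne 0.9921, Brisco 0.8188, Arden 0.1837, Carrow 0.0054.
Largest remainders: Dorne, Brisco receive the extra seats.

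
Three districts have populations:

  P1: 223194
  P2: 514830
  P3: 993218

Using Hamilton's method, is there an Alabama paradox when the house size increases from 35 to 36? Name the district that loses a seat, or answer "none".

P1

At 35 seats: P1 5, P2 10, P3 20.
At 36 seats: P1 4, P2 11, P3 21.
P1 drops from 5 to 4.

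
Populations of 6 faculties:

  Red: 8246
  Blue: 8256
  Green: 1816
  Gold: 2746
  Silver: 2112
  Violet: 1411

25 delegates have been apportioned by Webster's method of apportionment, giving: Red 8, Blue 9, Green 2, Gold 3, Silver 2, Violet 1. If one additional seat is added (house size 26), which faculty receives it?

Red

Priority for the next seat is population ÷ (current seats + 0.5).
Priorities: Red 970.118, Blue 869.053, Green 726.400, Gold 784.571, Silver 844.800, Violet 940.667.
Highest priority: Red.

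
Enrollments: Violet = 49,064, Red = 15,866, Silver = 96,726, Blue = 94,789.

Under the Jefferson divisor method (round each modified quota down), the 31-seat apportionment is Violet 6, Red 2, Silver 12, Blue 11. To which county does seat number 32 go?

Priority for the next seat is population ÷ (current seats + 1).
Priorities: Violet 7009.143, Red 5288.667, Silver 7440.462, Blue 7899.083.
Highest priority: Blue.

Blue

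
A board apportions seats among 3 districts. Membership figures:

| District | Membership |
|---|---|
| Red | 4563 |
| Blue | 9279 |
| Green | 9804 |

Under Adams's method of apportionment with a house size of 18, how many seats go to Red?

4

Standard divisor 23646/18 ≈ 1313.667; standard quotas: Red 3.473, Blue 7.063, Green 7.463.
Rounding up gives 4, 8, 8 = 20 seats, so the divisor must be adjusted.
With modified divisor 1500: modified quotas Red 3.042, Blue 6.186, Green 6.536.
Rounding up: Red 4, Blue 7, Green 7 (total 18).
Red receives 4.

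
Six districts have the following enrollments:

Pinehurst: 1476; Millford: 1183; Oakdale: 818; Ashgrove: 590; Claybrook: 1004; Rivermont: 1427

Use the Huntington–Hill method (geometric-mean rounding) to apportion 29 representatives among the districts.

With divisor 226: modified quotas Pinehurst 6.531, Millford 5.235, Oakdale 3.619, Ashgrove 2.611, Claybrook 4.442, Rivermont 6.314.
Geometric-mean thresholds: Pinehurst √(6·7)=6.481, Millford √(5·6)=5.477, Oakdale √(3·4)=3.464, Ashgrove √(2·3)=2.449, Claybrook √(4·5)=4.472, Rivermont √(6·7)=6.481.
Each quota rounded against its threshold gives Pinehurst 7, Millford 5, Oakdale 4, Ashgrove 3, Claybrook 4, Rivermont 6 (total 29).

Pinehurst=7, Millford=5, Oakdale=4, Ashgrove=3, Claybrook=4, Rivermont=6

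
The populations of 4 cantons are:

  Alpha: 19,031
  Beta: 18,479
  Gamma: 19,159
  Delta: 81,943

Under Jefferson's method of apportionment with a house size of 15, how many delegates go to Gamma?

2

Standard divisor 138612/15 ≈ 9240.8; standard quotas: Alpha 2.059, Beta 2.000, Gamma 2.073, Delta 8.868.
Rounding down gives 2, 1, 2, 8 = 13 seats, so the divisor must be adjusted.
With modified divisor 8600: modified quotas Alpha 2.213, Beta 2.149, Gamma 2.228, Delta 9.528.
Rounding down: Alpha 2, Beta 2, Gamma 2, Delta 9 (total 15).
Gamma receives 2.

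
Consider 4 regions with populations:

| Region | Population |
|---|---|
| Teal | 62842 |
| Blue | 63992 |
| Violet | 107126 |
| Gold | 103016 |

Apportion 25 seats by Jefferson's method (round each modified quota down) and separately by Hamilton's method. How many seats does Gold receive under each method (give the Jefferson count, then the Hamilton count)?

Jefferson: Teal 4, Blue 5, Violet 8, Gold 8.
Hamilton: Teal 5, Blue 5, Violet 8, Gold 7.
Gold gets 8 under Jefferson and 7 under Hamilton.

8 and 7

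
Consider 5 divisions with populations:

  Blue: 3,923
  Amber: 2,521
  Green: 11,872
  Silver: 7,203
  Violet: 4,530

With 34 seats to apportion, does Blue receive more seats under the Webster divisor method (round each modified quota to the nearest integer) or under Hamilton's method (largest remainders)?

Hamilton

Webster: Blue 4, Amber 3, Green 14, Silver 8, Violet 5.
Hamilton: Blue 5, Amber 3, Green 13, Silver 8, Violet 5.
Blue gets 4 under Webster and 5 under Hamilton.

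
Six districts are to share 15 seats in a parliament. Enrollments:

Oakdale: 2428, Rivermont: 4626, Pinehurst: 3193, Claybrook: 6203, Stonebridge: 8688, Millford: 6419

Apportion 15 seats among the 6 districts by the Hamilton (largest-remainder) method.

Standard divisor: 31557 ÷ 15 ≈ 2103.8.
Standard quotas: Oakdale 1.1541, Rivermont 2.1989, Pinehurst 1.5177, Claybrook 2.9485, Stonebridge 4.1297, Millford 3.0511.
Lower quotas: Oakdale 1, Rivermont 2, Pinehurst 1, Claybrook 2, Stonebridge 4, Millford 3 (sum 13, leaving 2 seats).
Remainders in descending order: Claybrook 0.9485, Pinehurst 0.5177, Rivermont 0.1989, Oakdale 0.1541, Stonebridge 0.1297, Millford 0.0511.
The surplus seats go to Claybrook, Pinehurst.

Oakdale=1, Rivermont=2, Pinehurst=2, Claybrook=3, Stonebridge=4, Millford=3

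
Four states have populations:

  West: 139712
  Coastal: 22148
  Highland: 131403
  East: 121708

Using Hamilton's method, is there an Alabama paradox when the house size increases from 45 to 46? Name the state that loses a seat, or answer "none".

At 45 seats: West 15, Coastal 3, Highland 14, East 13.
At 46 seats: West 15, Coastal 2, Highland 15, East 14.
Coastal drops from 3 to 2.

Coastal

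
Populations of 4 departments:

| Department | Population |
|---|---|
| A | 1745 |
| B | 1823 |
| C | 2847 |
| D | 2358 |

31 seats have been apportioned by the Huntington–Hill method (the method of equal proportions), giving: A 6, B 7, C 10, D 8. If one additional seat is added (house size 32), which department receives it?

Priority for the next seat is population ÷ (√(s·(s+1))).
Priorities: A 269.259, B 243.609, C 271.451, D 277.893.
Highest priority: D.

D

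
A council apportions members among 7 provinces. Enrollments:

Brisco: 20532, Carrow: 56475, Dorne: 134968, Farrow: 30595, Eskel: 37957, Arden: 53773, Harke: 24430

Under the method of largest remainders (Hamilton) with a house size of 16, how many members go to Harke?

Standard divisor: 358730 ÷ 16 ≈ 22420.625.
Standard quotas: Brisco 0.9158, Carrow 2.5189, Dorne 6.0198, Farrow 1.3646, Eskel 1.6930, Arden 2.3984, Harke 1.0896.
Lower quotas: Brisco 0, Carrow 2, Dorne 6, Farrow 1, Eskel 1, Arden 2, Harke 1 (sum 13, leaving 3 seats).
Remainders in descending order: Brisco 0.9158, Eskel 0.6930, Carrow 0.5189, Arden 0.3984, Farrow 0.3646, Harke 0.0896, Dorne 0.0198.
The surplus seats go to Brisco, Eskel, Carrow.
Harke receives 1.

1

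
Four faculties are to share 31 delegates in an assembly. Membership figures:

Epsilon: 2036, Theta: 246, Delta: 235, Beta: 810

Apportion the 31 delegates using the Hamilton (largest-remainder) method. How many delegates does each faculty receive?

Total 3327; standard divisor 3327/31 ≈ 107.323.
Standard quotas: Epsilon 18.971, Theta 2.292, Delta 2.190, Beta 7.547.
Lower quotas: Epsilon 18, Theta 2, Delta 2, Beta 7 (sum 29, leaving 2 seats).
Remainders in descending order: Epsilon 0.971, Beta 0.547, Theta 0.292, Delta 0.190.
Largest remainders: Epsilon, Beta receive the extra seats.

Epsilon 19; Theta 2; Delta 2; Beta 8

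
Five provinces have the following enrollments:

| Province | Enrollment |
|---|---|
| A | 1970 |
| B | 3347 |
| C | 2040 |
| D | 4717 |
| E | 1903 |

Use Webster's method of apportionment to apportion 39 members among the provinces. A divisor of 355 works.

With modified divisor 355: modified quotas A 5.549, B 9.428, C 5.746, D 13.287, E 5.361.
Rounding to the nearest integer: A 6, B 9, C 6, D 13, E 5 (total 39).

A=6; B=9; C=6; D=13; E=5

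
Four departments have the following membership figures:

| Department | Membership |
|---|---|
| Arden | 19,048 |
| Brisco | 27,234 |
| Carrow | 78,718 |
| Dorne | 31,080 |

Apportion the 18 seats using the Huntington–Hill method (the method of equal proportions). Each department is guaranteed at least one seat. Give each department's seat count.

With divisor 8635: modified quotas Arden 2.206, Brisco 3.154, Carrow 9.116, Dorne 3.599.
Geometric-mean thresholds: Arden √(2·3)=2.449, Brisco √(3·4)=3.464, Carrow √(9·10)=9.487, Dorne √(3·4)=3.464.
Each quota rounded against its threshold gives Arden 2, Brisco 3, Carrow 9, Dorne 4 (total 18).

Arden: 2, Brisco: 3, Carrow: 9, Dorne: 4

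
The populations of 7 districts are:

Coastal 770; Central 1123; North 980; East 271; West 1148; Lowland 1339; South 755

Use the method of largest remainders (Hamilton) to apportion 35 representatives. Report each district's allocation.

Standard divisor: 6386 ÷ 35 ≈ 182.457.
Standard quotas: Coastal 4.220, Central 6.155, North 5.371, East 1.485, West 6.292, Lowland 7.339, South 4.138.
Lower quotas: Coastal 4, Central 6, North 5, East 1, West 6, Lowland 7, South 4 (sum 33, leaving 2 seats).
Remainders in descending order: East 0.485, North 0.371, Lowland 0.339, West 0.292, Coastal 0.220, Central 0.155, South 0.138.
Largest remainders: East, North receive the extra seats.

Coastal: 4, Central: 6, North: 6, East: 2, West: 6, Lowland: 7, South: 4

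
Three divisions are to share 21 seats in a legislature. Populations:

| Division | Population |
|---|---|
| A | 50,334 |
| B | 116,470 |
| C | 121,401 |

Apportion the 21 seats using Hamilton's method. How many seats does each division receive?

The standard divisor is 288205/21 ≈ 13724.048.
Standard quotas: A 3.6676, B 8.4866, C 8.8459.
Lower quotas: A 3, B 8, C 8 (sum 19, leaving 2 seats).
Remainders in descending order: C 0.8459, A 0.6676, B 0.4866.
Largest remainders: C, A receive the extra seats.

A=4; B=8; C=9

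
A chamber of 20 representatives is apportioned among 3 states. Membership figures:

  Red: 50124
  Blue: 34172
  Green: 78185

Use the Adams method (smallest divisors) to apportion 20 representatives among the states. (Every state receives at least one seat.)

Red=6, Blue=4, Green=10

Standard divisor 162481/20 ≈ 8124.05; standard quotas: Red 6.170, Blue 4.206, Green 9.624.
Rounding up gives 7, 5, 10 = 22 seats, so the divisor must be adjusted.
With modified divisor 8600: modified quotas Red 5.828, Blue 3.973, Green 9.091.
Rounding up: Red 6, Blue 4, Green 10 (total 20).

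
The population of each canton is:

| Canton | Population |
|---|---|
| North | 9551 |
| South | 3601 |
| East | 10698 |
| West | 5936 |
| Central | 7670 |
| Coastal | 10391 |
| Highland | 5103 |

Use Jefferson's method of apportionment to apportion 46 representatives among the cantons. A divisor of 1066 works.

With modified divisor 1066: modified quotas North 8.960, South 3.378, East 10.036, West 5.568, Central 7.195, Coastal 9.748, Highland 4.787.
Rounding down: North 8, South 3, East 10, West 5, Central 7, Coastal 9, Highland 4 (total 46).

North=8, South=3, East=10, West=5, Central=7, Coastal=9, Highland=4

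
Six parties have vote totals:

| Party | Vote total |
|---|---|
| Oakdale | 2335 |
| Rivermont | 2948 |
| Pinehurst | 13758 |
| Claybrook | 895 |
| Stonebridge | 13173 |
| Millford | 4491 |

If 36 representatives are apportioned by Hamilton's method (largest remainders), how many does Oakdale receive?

2

Standard divisor: 37600 ÷ 36 ≈ 1044.444.
Standard quotas: Oakdale 2.2356, Rivermont 2.8226, Pinehurst 13.1726, Claybrook 0.8569, Stonebridge 12.6124, Millford 4.2999.
Lower quotas: Oakdale 2, Rivermont 2, Pinehurst 13, Claybrook 0, Stonebridge 12, Millford 4 (sum 33, leaving 3 seats).
Remainders in descending order: Claybrook 0.8569, Rivermont 0.8226, Stonebridge 0.6124, Millford 0.2999, Oakdale 0.2356, Pinehurst 0.1726.
The surplus seats go to Claybrook, Rivermont, Stonebridge.
Oakdale receives 2.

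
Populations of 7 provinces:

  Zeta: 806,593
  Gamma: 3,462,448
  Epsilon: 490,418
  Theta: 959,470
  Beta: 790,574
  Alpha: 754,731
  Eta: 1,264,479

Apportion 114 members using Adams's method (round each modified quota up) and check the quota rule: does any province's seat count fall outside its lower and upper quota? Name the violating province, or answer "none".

Standard quotas: Zeta 10.781, Gamma 46.281, Epsilon 6.555, Theta 12.825, Beta 10.567, Alpha 10.088, Eta 16.902.
Adams allocation: Zeta 11, Gamma 45, Epsilon 7, Theta 13, Beta 11, Alpha 10, Eta 17.
Gamma has quota 46.281 (lower 46, upper 47) but receives 45 — outside the quota interval.

Gamma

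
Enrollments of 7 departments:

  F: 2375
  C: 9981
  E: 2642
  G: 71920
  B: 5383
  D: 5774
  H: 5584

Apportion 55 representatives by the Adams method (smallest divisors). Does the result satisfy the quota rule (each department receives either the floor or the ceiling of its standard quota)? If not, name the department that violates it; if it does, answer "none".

G

Standard quotas: F 1.260, C 5.296, E 1.402, G 38.160, B 2.856, D 3.064, H 2.963.
Adams allocation: F 2, C 5, E 2, G 37, B 3, D 3, H 3.
G has quota 38.160 (lower 38, upper 39) but receives 37 — outside the quota interval.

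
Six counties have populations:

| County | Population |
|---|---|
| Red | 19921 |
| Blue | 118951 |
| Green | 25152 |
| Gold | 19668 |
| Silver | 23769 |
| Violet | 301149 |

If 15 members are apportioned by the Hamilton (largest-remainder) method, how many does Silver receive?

Total 508610; standard divisor 508610/15 ≈ 33907.333.
Standard quotas: Red 0.5875, Blue 3.5081, Green 0.7418, Gold 0.5801, Silver 0.7010, Violet 8.8815.
Lower quotas: Red 0, Blue 3, Green 0, Gold 0, Silver 0, Violet 8 (sum 11, leaving 4 seats).
Remainders in descending order: Violet 0.8815, Green 0.7418, Silver 0.7010, Red 0.5875, Gold 0.5801, Blue 0.5081.
The surplus seats go to Violet, Green, Silver, Red.
Silver receives 1.

1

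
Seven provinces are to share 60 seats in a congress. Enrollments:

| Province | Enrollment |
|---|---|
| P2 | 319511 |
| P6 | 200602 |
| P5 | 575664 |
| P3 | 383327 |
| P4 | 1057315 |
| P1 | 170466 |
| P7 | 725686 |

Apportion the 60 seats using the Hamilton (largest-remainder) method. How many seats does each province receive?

P2: 6, P6: 3, P5: 10, P3: 7, P4: 18, P1: 3, P7: 13

Total 3432571; standard divisor 3432571/60 ≈ 57209.517.
Standard quotas: P2 5.5849, P6 3.5064, P5 10.0624, P3 6.7004, P4 18.4815, P1 2.9797, P7 12.6847.
Lower quotas: P2 5, P6 3, P5 10, P3 6, P4 18, P1 2, P7 12 (sum 56, leaving 4 seats).
Remainders in descending order: P1 0.9797, P3 0.7004, P7 0.6847, P2 0.5849, P6 0.5064, P4 0.4815, P5 0.0624.
Largest remainders: P1, P3, P7, P2 receive the extra seats.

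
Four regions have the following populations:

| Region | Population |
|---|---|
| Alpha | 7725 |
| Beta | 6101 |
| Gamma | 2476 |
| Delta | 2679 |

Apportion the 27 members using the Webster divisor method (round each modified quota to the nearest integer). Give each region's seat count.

Alpha 11; Beta 9; Gamma 3; Delta 4

Standard divisor 18981/27 ≈ 703; standard quotas: Alpha 10.989, Beta 8.679, Gamma 3.522, Delta 3.811.
Rounding to the nearest integer gives 11, 9, 4, 4 = 28 seats, so the divisor must be adjusted.
With modified divisor 713: modified quotas Alpha 10.835, Beta 8.557, Gamma 3.473, Delta 3.757.
Rounding to the nearest integer: Alpha 11, Beta 9, Gamma 3, Delta 4 (total 27).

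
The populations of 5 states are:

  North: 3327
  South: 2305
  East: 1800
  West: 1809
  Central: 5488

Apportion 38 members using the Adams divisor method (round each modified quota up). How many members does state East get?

Standard divisor 14729/38 ≈ 387.605; standard quotas: North 8.583, South 5.947, East 4.644, West 4.667, Central 14.159.
Rounding up gives 9, 6, 5, 5, 15 = 40 seats, so the divisor must be adjusted.
With modified divisor 420: modified quotas North 7.921, South 5.488, East 4.286, West 4.307, Central 13.067.
Rounding up: North 8, South 6, East 5, West 5, Central 14 (total 38).
East receives 5.

5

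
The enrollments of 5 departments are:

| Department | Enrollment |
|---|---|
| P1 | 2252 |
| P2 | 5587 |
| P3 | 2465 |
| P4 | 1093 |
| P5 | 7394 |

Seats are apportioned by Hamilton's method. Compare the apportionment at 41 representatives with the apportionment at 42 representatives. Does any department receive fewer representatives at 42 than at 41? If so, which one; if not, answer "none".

P4

At 41 seats: P1 5, P2 12, P3 5, P4 3, P5 16.
At 42 seats: P1 5, P2 12, P3 6, P4 2, P5 17.
P4 drops from 3 to 2.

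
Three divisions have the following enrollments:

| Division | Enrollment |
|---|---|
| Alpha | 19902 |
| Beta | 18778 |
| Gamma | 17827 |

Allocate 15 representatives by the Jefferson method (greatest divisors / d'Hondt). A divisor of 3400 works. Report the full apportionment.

Alpha 5; Beta 5; Gamma 5

With modified divisor 3400: modified quotas Alpha 5.854, Beta 5.523, Gamma 5.243.
Rounding down: Alpha 5, Beta 5, Gamma 5 (total 15).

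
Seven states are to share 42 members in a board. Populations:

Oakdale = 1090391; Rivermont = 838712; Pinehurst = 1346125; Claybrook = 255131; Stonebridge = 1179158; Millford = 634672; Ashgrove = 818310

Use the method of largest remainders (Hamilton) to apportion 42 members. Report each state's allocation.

Standard divisor: 6162499 ÷ 42 ≈ 146726.167.
Standard quotas: Oakdale 7.4315, Rivermont 5.7162, Pinehurst 9.1744, Claybrook 1.7388, Stonebridge 8.0365, Millford 4.3256, Ashgrove 5.5771.
Lower quotas: Oakdale 7, Rivermont 5, Pinehurst 9, Claybrook 1, Stonebridge 8, Millford 4, Ashgrove 5 (sum 39, leaving 3 seats).
Remainders in descending order: Claybrook 0.7388, Rivermont 0.7162, Ashgrove 0.5771, Oakdale 0.4315, Millford 0.3256, Pinehurst 0.1744, Stonebridge 0.0365.
Largest remainders: Claybrook, Rivermont, Ashgrove receive the extra seats.

Oakdale=7, Rivermont=6, Pinehurst=9, Claybrook=2, Stonebridge=8, Millford=4, Ashgrove=6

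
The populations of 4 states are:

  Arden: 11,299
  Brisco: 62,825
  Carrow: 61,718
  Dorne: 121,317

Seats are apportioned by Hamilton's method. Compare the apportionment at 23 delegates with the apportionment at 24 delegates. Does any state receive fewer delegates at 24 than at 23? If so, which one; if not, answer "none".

At 23 seats: Arden 1, Brisco 6, Carrow 5, Dorne 11.
At 24 seats: Arden 1, Brisco 6, Carrow 6, Dorne 11.
No state's allocation decreased.

none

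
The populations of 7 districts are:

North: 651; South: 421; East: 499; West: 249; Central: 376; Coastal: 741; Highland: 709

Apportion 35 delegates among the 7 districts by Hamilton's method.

The standard divisor is 3646/35 ≈ 104.171.
Standard quotas: North 6.249, South 4.041, East 4.790, West 2.390, Central 3.609, Coastal 7.113, Highland 6.806.
Lower quotas: North 6, South 4, East 4, West 2, Central 3, Coastal 7, Highland 6 (sum 32, leaving 3 seats).
Remainders in descending order: Highland 0.806, East 0.790, Central 0.609, West 0.390, North 0.249, Coastal 0.113, South 0.041.
Largest remainders: Highland, East, Central receive the extra seats.

North: 6, South: 4, East: 5, West: 2, Central: 4, Coastal: 7, Highland: 7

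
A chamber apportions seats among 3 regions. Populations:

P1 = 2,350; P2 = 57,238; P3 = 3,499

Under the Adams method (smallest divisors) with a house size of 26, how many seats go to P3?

Standard divisor 63087/26 ≈ 2426.423; standard quotas: P1 0.969, P2 23.589, P3 1.442.
Rounding up gives 1, 24, 2 = 27 seats, so the divisor must be adjusted.
With modified divisor 2500: modified quotas P1 0.940, P2 22.895, P3 1.400.
Rounding up: P1 1, P2 23, P3 2 (total 26).
P3 receives 2.

2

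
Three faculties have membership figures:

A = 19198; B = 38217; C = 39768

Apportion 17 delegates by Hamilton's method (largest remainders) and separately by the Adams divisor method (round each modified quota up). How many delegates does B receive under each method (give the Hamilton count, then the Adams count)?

7 and 6

Hamilton: A 3, B 7, C 7.
Adams: A 4, B 6, C 7.
B gets 7 under Hamilton and 6 under Adams.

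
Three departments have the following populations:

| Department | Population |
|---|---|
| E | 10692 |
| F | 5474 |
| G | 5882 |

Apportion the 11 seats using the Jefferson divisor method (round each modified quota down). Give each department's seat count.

E: 5, F: 3, G: 3

Standard divisor 22048/11 ≈ 2004.364; standard quotas: E 5.334, F 2.731, G 2.935.
Rounding down gives 5, 2, 2 = 9 seats, so the divisor must be adjusted.
With modified divisor 1800: modified quotas E 5.940, F 3.041, G 3.268.
Rounding down: E 5, F 3, G 3 (total 11).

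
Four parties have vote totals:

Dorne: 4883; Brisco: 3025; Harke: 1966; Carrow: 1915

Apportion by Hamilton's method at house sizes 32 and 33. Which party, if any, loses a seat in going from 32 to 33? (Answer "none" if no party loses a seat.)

At 32 seats: Dorne 13, Brisco 8, Harke 6, Carrow 5.
At 33 seats: Dorne 14, Brisco 8, Harke 6, Carrow 5.
No party's allocation decreased.

none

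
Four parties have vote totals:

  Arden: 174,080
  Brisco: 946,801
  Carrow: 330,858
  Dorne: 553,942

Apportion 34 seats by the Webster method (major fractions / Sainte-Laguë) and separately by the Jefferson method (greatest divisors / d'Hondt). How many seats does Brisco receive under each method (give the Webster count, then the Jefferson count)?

16 and 17

Webster: Arden 3, Brisco 16, Carrow 6, Dorne 9.
Jefferson: Arden 3, Brisco 17, Carrow 5, Dorne 9.
Brisco gets 16 under Webster and 17 under Jefferson.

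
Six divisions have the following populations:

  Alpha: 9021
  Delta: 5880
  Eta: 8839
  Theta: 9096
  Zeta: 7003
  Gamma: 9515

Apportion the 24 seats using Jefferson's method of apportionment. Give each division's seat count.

Standard divisor 49354/24 ≈ 2056.417; standard quotas: Alpha 4.387, Delta 2.859, Eta 4.298, Theta 4.423, Zeta 3.405, Gamma 4.627.
Rounding down gives 4, 2, 4, 4, 3, 4 = 21 seats, so the divisor must be adjusted.
With modified divisor 1811.7: modified quotas Alpha 4.979, Delta 3.246, Eta 4.879, Theta 5.021, Zeta 3.865, Gamma 5.252.
Rounding down: Alpha 4, Delta 3, Eta 4, Theta 5, Zeta 3, Gamma 5 (total 24).

Alpha 4, Delta 3, Eta 4, Theta 5, Zeta 3, Gamma 5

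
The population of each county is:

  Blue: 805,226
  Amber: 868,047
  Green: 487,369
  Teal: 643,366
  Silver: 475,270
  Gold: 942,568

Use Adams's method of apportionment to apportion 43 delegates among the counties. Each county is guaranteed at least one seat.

Standard divisor 4221846/43 ≈ 98182.465; standard quotas: Blue 8.201, Amber 8.841, Green 4.964, Teal 6.553, Silver 4.841, Gold 9.600.
Rounding up gives 9, 9, 5, 7, 5, 10 = 45 seats, so the divisor must be adjusted.
With modified divisor 106000: modified quotas Blue 7.596, Amber 8.189, Green 4.598, Teal 6.069, Silver 4.484, Gold 8.892.
Rounding up: Blue 8, Amber 9, Green 5, Teal 7, Silver 5, Gold 9 (total 43).

Blue 8, Amber 9, Green 5, Teal 7, Silver 5, Gold 9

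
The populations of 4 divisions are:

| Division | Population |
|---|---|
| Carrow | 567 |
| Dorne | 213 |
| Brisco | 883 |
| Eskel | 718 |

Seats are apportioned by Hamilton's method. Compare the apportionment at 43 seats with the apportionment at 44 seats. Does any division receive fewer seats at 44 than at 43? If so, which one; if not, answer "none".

none

At 43 seats: Carrow 10, Dorne 4, Brisco 16, Eskel 13.
At 44 seats: Carrow 11, Dorne 4, Brisco 16, Eskel 13.
No division's allocation decreased.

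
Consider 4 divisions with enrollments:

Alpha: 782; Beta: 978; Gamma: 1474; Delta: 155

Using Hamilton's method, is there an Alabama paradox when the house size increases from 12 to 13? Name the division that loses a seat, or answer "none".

At 12 seats: Alpha 3, Beta 3, Gamma 5, Delta 1.
At 13 seats: Alpha 3, Beta 4, Gamma 6, Delta 0.
Delta drops from 1 to 0.

Delta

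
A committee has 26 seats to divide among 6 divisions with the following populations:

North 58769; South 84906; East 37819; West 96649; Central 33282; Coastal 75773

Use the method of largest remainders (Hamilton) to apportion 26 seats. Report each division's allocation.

North=4; South=6; East=3; West=6; Central=2; Coastal=5

The standard divisor is 387198/26 ≈ 14892.231.
Standard quotas: North 3.9463, South 5.7014, East 2.5395, West 6.4899, Central 2.2349, Coastal 5.0881.
Lower quotas: North 3, South 5, East 2, West 6, Central 2, Coastal 5 (sum 23, leaving 3 seats).
Remainders in descending order: North 0.9463, South 0.7014, East 0.5395, West 0.4899, Central 0.2349, Coastal 0.0881.
The surplus seats go to North, South, East.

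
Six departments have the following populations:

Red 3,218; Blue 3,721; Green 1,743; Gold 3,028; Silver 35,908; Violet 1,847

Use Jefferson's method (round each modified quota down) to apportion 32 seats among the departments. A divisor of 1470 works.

Red 2; Blue 2; Green 1; Gold 2; Silver 24; Violet 1

With modified divisor 1470: modified quotas Red 2.189, Blue 2.531, Green 1.186, Gold 2.060, Silver 24.427, Violet 1.256.
Rounding down: Red 2, Blue 2, Green 1, Gold 2, Silver 24, Violet 1 (total 32).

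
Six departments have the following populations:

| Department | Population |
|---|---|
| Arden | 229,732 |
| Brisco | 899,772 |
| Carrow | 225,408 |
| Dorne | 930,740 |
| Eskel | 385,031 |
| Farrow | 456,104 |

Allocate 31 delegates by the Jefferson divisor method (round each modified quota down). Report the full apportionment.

Arden=2, Brisco=9, Carrow=2, Dorne=10, Eskel=4, Farrow=4

Standard divisor 3126787/31 ≈ 100864.097; standard quotas: Arden 2.278, Brisco 8.921, Carrow 2.235, Dorne 9.228, Eskel 3.817, Farrow 4.522.
Rounding down gives 2, 8, 2, 9, 3, 4 = 28 seats, so the divisor must be adjusted.
With modified divisor 92100: modified quotas Arden 2.494, Brisco 9.770, Carrow 2.447, Dorne 10.106, Eskel 4.181, Farrow 4.952.
Rounding down: Arden 2, Brisco 9, Carrow 2, Dorne 10, Eskel 4, Farrow 4 (total 31).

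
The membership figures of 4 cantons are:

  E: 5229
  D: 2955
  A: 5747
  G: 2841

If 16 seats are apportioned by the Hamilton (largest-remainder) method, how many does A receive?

Total 16772; standard divisor 16772/16 ≈ 1048.25.
Standard quotas: E 4.9883, D 2.8190, A 5.4825, G 2.7102.
Lower quotas: E 4, D 2, A 5, G 2 (sum 13, leaving 3 seats).
Remainders in descending order: E 0.9883, D 0.8190, G 0.7102, A 0.4825.
Largest remainders: E, D, G receive the extra seats.
A receives 5.

5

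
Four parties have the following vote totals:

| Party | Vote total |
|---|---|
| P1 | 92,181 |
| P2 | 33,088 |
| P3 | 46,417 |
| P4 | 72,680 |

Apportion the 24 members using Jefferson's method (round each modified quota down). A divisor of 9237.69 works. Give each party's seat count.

With modified divisor 9237.69: modified quotas P1 9.979, P2 3.582, P3 5.025, P4 7.868.
Rounding down: P1 9, P2 3, P3 5, P4 7 (total 24).

P1=9, P2=3, P3=5, P4=7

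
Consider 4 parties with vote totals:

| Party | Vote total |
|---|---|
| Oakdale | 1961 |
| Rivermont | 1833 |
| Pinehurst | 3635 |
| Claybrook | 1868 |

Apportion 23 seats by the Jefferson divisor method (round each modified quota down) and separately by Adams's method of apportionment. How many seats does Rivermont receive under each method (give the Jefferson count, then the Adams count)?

Jefferson: Oakdale 5, Rivermont 4, Pinehurst 9, Claybrook 5.
Adams: Oakdale 5, Rivermont 5, Pinehurst 8, Claybrook 5.
Rivermont gets 4 under Jefferson and 5 under Adams.

4 and 5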